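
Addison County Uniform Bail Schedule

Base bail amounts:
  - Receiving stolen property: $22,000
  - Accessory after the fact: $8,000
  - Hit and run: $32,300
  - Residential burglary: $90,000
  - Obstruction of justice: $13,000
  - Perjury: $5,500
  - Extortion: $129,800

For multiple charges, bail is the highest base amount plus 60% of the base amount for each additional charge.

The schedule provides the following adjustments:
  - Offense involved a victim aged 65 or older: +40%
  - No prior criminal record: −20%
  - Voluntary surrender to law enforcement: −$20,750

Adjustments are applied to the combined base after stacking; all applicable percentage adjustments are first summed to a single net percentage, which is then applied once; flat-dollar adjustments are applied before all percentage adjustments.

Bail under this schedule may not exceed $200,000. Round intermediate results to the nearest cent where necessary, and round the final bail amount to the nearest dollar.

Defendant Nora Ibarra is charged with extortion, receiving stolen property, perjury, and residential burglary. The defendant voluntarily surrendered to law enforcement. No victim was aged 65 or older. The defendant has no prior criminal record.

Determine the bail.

Base amounts from the schedule: extortion $129,800; receiving stolen property $22,000; perjury $5,500; residential burglary $90,000.
Stacking rule: highest base plus 60% of each additional charge. Highest is extortion at $129,800. Additional: $22,000 × 60% = $13,200; $5,500 × 60% = $3,300; $90,000 × 60% = $54,000. Combined base = $129,800 + $70,500 = $200,300.
Voluntary surrender to law enforcement (−$20,750 flat): $200,300 − $20,750 = $179,550.
No prior criminal record (−20%): $179,550 × 0.8 = $143,640.
$143,640 is within the $200,000 maximum.

$143,640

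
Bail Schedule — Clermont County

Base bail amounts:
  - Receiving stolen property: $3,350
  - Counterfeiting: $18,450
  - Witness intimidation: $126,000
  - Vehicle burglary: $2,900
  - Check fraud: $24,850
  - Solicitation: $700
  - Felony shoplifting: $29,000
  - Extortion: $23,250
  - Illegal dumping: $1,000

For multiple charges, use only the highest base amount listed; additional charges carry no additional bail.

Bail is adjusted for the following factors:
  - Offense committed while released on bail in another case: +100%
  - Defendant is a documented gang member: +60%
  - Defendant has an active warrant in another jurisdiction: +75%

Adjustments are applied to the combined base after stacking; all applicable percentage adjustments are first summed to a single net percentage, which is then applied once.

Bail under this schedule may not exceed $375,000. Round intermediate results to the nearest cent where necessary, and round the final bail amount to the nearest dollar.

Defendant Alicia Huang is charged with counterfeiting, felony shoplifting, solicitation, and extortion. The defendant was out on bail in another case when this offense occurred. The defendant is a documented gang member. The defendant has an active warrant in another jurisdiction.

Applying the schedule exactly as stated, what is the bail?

$97,150

Base amounts from the schedule: counterfeiting $18,450; felony shoplifting $29,000; solicitation $700; extortion $23,250.
Stacking rule: use the highest base only. Highest is felony shoplifting at $29,000. Combined base = $29,000.
Net percentage adjustment: +100% +60% +75% = +235%. $29,000 × 3.35 = $97,150.
$97,150 is within the $375,000 maximum.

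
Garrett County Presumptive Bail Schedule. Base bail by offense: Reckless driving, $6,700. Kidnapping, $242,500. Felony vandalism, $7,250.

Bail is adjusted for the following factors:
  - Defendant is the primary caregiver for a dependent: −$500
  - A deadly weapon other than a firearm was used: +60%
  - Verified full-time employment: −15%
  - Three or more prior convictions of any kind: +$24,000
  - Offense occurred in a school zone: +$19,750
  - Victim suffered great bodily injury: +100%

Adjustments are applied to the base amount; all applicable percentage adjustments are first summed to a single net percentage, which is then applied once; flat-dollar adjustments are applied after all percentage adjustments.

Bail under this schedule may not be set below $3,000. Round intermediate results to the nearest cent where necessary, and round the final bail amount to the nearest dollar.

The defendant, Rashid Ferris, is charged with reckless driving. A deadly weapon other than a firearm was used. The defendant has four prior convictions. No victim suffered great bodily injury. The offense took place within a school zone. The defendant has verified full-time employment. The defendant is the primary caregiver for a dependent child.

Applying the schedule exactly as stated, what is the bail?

Base amounts from the schedule: reckless driving $6,700.
Single charge. Combined base = $6,700.
Net percentage adjustment: +60% −15% = +45%. $6,700 × 1.45 = $9,715.
Defendant is the primary caregiver for a dependent (−$500 flat): $9,715 − $500 = $9,215.
Three or more prior convictions of any kind (+$24,000 flat): $9,215 + $24,000 = $33,215.
Offense occurred in a school zone (+$19,750 flat): $33,215 + $19,750 = $52,965.
$52,965 is at or above the $3,000 minimum.

$52,965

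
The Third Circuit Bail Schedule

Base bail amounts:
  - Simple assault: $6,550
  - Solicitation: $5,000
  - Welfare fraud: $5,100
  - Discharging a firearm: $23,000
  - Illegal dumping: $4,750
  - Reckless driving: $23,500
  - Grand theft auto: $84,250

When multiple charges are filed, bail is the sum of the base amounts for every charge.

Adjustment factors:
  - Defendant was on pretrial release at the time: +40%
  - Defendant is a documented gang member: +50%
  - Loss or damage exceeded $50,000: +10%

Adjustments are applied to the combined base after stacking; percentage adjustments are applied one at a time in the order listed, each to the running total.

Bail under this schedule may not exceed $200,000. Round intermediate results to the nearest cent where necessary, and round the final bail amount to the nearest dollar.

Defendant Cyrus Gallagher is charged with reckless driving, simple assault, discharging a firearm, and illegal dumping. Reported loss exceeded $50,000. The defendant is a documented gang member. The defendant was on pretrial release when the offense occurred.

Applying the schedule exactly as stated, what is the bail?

$133,518

Base amounts from the schedule: reckless driving $23,500; simple assault $6,550; discharging a firearm $23,000; illegal dumping $4,750.
Stacking rule: sum of all bases. $23,500 + $6,550 + $23,000 + $4,750 = $57,800.
Defendant was on pretrial release at the time (+40%): $57,800 × 1.4 = $80,920.
Defendant is a documented gang member (+50%): $80,920 × 1.5 = $121,380.
Loss or damage exceeded $50,000 (+10%): $121,380 × 1.1 = $133,518.
$133,518 is within the $200,000 maximum.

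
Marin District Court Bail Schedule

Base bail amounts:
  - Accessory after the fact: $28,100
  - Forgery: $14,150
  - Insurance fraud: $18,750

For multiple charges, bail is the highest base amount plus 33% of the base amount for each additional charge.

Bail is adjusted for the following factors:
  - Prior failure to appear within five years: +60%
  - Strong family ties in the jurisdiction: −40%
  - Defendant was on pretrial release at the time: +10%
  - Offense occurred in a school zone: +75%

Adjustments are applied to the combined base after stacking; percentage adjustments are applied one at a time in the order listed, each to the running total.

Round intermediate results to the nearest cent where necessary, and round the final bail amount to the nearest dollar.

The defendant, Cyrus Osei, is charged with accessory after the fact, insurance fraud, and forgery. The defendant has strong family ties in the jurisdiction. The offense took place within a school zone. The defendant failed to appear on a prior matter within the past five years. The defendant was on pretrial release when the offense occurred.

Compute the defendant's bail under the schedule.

$71,993

Base amounts from the schedule: accessory after the fact $28,100; insurance fraud $18,750; forgery $14,150.
Stacking rule: highest base plus 33% of each additional charge. Highest is accessory after the fact at $28,100. Additional: $18,750 × 33% = $6,187.50; $14,150 × 33% = $4,669.50. Combined base = $28,100 + $10,857 = $38,957.
Prior failure to appear within five years (+60%): $38,957 × 1.6 = $62,331.20.
Strong family ties in the jurisdiction (−40%): $62,331.20 × 0.6 = $37,398.72.
Defendant was on pretrial release at the time (+10%): $37,398.72 × 1.1 = $41,138.59.
Offense occurred in a school zone (+75%): $41,138.59 × 1.75 = $71,992.53.
Rounded to the nearest dollar: $71,993.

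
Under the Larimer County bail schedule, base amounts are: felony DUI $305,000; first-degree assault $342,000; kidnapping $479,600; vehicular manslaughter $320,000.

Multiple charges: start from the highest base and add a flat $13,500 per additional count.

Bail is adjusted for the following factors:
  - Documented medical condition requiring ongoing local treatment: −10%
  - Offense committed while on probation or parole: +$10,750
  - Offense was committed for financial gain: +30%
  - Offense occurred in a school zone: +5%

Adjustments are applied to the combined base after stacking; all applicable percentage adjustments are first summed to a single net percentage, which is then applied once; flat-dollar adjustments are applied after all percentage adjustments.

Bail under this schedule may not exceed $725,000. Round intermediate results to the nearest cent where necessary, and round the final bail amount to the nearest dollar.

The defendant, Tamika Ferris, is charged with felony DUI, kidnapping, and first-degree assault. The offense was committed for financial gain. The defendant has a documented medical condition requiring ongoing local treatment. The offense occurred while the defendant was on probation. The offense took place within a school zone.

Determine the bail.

Base amounts from the schedule: felony DUI $305,000; kidnapping $479,600; first-degree assault $342,000.
Stacking rule: highest base plus $13,500 per additional charge. Highest is kidnapping at $479,600; 2 additional charges → +$27,000. Combined base = $506,600.
Net percentage adjustment: −10% +30% +5% = +25%. $506,600 × 1.25 = $633,250.
Offense committed while on probation or parole (+$10,750 flat): $633,250 + $10,750 = $644,000.
$644,000 is within the $725,000 maximum.

$644,000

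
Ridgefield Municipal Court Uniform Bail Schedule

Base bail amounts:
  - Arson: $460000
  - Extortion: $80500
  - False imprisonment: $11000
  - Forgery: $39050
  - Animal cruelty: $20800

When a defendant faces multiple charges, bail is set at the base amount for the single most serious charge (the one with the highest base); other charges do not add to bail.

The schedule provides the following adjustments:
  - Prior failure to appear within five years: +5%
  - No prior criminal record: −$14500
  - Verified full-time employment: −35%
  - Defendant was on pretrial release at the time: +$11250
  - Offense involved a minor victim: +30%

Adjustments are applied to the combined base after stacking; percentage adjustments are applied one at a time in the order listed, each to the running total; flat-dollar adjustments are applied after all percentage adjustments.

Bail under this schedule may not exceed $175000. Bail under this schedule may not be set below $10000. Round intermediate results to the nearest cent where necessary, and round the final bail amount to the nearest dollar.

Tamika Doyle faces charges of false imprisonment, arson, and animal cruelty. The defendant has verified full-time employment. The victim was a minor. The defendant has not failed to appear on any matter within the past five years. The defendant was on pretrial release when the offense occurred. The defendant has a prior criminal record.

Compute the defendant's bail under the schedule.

$175000

Base amounts from the schedule: false imprisonment $11000; arson $460000; animal cruelty $20800.
Stacking rule: use the highest base only. Highest is arson at $460000. Combined base = $460000.
Verified full-time employment (−35%): $460000 × 0.65 = $299000.
Offense involved a minor victim (+30%): $299000 × 1.3 = $388700.
Defendant was on pretrial release at the time (+$11250 flat): $388700 + $11250 = $399950.
Result $399950 exceeds the maximum of $175000; bail is capped at $175000.
$175000 is at or above the $10000 minimum.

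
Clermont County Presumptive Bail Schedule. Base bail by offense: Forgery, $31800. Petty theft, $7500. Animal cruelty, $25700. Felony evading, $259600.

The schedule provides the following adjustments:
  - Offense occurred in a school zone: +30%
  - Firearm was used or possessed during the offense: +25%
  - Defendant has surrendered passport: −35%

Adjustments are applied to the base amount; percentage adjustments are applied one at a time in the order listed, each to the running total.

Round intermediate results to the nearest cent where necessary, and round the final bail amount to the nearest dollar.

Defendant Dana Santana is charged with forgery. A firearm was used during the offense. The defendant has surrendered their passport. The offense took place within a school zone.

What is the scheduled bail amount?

$33589

Base amounts from the schedule: forgery $31800.
Single charge. Combined base = $31800.
Offense occurred in a school zone (+30%): $31800 × 1.3 = $41340.
Firearm was used or possessed during the offense (+25%): $41340 × 1.25 = $51675.
Defendant has surrendered passport (−35%): $51675 × 0.65 = $33588.75.
Rounded to the nearest dollar: $33589.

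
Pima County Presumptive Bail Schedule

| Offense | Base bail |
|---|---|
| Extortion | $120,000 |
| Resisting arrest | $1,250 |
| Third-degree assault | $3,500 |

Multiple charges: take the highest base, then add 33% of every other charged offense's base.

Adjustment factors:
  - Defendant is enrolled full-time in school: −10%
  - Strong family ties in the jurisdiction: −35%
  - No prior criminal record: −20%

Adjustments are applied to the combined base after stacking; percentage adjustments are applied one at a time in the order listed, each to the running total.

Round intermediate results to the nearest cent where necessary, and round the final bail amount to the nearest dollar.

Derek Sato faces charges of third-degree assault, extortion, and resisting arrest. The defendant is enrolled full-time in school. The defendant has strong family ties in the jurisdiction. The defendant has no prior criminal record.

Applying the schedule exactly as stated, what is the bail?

Base amounts from the schedule: third-degree assault $3,500; extortion $120,000; resisting arrest $1,250.
Stacking rule: highest base plus 33% of each additional charge. Highest is extortion at $120,000. Additional: $3,500 × 33% = $1,155; $1,250 × 33% = $412.50. Combined base = $120,000 + $1,567.50 = $121,567.50.
Defendant is enrolled full-time in school (−10%): $121,567.50 × 0.9 = $109,410.75.
Strong family ties in the jurisdiction (−35%): $109,410.75 × 0.65 = $71,116.99.
No prior criminal record (−20%): $71,116.99 × 0.8 = $56,893.59.
Rounded to the nearest dollar: $56,894.

$56,894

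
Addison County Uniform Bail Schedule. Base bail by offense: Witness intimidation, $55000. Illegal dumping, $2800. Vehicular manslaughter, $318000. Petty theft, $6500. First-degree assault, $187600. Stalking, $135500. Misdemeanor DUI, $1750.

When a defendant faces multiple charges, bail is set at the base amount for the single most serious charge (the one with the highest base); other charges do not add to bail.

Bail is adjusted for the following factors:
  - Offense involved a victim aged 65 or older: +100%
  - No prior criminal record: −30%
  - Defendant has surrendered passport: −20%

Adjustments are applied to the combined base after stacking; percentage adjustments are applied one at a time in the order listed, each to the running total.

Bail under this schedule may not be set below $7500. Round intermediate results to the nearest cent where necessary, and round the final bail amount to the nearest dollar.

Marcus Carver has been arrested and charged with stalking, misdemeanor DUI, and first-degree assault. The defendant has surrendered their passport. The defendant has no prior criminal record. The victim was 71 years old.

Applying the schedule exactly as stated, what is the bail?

Base amounts from the schedule: stalking $135500; misdemeanor DUI $1750; first-degree assault $187600.
Stacking rule: use the highest base only. Highest is first-degree assault at $187600. Combined base = $187600.
Offense involved a victim aged 65 or older (+100%): $187600 × 2 = $375200.
No prior criminal record (−30%): $375200 × 0.7 = $262640.
Defendant has surrendered passport (−20%): $262640 × 0.8 = $210112.
$210112 is at or above the $7500 minimum.

$210112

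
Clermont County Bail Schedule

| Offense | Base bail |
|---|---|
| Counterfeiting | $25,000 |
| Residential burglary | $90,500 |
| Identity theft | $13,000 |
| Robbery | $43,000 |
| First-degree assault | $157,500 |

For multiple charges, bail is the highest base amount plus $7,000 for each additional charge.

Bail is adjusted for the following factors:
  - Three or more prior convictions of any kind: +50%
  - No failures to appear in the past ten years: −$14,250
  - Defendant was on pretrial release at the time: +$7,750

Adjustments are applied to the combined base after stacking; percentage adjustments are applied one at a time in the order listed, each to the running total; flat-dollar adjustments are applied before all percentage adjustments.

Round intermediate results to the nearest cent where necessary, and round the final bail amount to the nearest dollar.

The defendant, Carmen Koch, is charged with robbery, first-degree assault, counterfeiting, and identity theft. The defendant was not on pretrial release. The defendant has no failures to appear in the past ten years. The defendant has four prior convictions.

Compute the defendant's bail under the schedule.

Base amounts from the schedule: robbery $43,000; first-degree assault $157,500; counterfeiting $25,000; identity theft $13,000.
Stacking rule: highest base plus $7,000 per additional charge. Highest is first-degree assault at $157,500; 3 additional charges → +$21,000. Combined base = $178,500.
No failures to appear in the past ten years (−$14,250 flat): $178,500 − $14,250 = $164,250.
Three or more prior convictions of any kind (+50%): $164,250 × 1.5 = $246,375.

$246,375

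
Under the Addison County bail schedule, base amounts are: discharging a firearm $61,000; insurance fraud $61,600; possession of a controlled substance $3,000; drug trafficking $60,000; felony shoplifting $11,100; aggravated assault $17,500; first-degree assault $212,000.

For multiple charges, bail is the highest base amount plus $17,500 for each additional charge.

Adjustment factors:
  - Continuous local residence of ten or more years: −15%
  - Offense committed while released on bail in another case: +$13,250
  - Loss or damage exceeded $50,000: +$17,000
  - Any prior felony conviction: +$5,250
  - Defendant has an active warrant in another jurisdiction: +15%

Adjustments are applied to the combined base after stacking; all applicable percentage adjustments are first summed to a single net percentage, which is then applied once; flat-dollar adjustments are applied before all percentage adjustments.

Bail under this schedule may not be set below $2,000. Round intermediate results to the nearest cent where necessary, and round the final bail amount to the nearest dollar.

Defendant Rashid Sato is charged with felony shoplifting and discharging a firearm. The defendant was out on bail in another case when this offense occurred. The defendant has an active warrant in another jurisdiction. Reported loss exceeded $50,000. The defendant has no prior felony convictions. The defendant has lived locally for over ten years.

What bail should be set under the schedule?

Base amounts from the schedule: felony shoplifting $11,100; discharging a firearm $61,000.
Stacking rule: highest base plus $17,500 per additional charge. Highest is discharging a firearm at $61,000; 1 additional charge → +$17,500. Combined base = $78,500.
Offense committed while released on bail in another case (+$13,250 flat): $78,500 + $13,250 = $91,750.
Loss or damage exceeded $50,000 (+$17,000 flat): $91,750 + $17,000 = $108,750.
Net percentage adjustment: −15% +15% = +0%. $108,750 × 1 = $108,750.
$108,750 is at or above the $2,000 minimum.

$108,750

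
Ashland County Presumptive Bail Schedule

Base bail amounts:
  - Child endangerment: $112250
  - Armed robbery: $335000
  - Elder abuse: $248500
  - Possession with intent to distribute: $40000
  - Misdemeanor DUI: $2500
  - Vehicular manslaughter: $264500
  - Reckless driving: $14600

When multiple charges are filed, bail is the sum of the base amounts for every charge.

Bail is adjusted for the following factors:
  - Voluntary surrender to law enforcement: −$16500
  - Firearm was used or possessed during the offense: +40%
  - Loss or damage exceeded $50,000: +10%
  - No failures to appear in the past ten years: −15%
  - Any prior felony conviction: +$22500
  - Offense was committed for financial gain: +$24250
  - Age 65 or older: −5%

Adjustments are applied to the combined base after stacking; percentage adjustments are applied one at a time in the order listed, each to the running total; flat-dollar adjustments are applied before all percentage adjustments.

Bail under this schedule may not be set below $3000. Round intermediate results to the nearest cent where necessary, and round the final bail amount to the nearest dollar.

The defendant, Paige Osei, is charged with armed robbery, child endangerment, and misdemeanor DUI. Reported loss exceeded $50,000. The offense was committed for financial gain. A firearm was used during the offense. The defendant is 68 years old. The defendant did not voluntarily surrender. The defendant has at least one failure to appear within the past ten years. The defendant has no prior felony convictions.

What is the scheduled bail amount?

Base amounts from the schedule: armed robbery $335000; child endangerment $112250; misdemeanor DUI $2500.
Stacking rule: sum of all bases. $335000 + $112250 + $2500 = $449750.
Offense was committed for financial gain (+$24250 flat): $449750 + $24250 = $474000.
Firearm was used or possessed during the offense (+40%): $474000 × 1.4 = $663600.
Loss or damage exceeded $50,000 (+10%): $663600 × 1.1 = $729960.
Age 65 or older (−5%): $729960 × 0.95 = $693462.
$693462 is at or above the $3000 minimum.

$693462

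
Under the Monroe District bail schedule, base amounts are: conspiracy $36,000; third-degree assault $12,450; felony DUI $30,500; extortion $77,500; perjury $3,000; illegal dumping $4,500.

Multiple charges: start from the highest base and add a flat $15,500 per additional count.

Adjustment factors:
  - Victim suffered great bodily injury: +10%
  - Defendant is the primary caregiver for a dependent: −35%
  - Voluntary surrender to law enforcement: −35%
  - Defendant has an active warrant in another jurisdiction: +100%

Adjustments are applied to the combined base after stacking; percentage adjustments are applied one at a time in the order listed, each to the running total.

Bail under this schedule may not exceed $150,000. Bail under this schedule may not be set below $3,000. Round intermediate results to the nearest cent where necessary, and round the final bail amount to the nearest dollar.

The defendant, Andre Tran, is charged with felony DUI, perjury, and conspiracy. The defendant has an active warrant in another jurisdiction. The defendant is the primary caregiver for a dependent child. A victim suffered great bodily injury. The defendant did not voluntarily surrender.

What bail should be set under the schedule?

$95,810

Base amounts from the schedule: felony DUI $30,500; perjury $3,000; conspiracy $36,000.
Stacking rule: highest base plus $15,500 per additional charge. Highest is conspiracy at $36,000; 2 additional charges → +$31,000. Combined base = $67,000.
Victim suffered great bodily injury (+10%): $67,000 × 1.1 = $73,700.
Defendant is the primary caregiver for a dependent (−35%): $73,700 × 0.65 = $47,905.
Defendant has an active warrant in another jurisdiction (+100%): $47,905 × 2 = $95,810.
$95,810 is within the $150,000 maximum.
$95,810 is at or above the $3,000 minimum.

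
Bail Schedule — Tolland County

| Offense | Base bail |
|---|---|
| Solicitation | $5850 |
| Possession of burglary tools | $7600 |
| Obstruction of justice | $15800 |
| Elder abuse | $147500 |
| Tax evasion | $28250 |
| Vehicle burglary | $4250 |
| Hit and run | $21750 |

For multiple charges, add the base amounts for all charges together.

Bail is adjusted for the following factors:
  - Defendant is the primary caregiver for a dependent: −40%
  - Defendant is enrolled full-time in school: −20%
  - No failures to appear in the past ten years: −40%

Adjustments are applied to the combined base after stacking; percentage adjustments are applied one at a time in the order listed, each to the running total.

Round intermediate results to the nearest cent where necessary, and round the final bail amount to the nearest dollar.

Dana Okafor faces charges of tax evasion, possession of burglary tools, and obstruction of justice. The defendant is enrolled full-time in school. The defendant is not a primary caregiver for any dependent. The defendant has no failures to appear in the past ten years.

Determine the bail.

Base amounts from the schedule: tax evasion $28250; possession of burglary tools $7600; obstruction of justice $15800.
Stacking rule: sum of all bases. $28250 + $7600 + $15800 = $51650.
Defendant is enrolled full-time in school (−20%): $51650 × 0.8 = $41320.
No failures to appear in the past ten years (−40%): $41320 × 0.6 = $24792.

$24792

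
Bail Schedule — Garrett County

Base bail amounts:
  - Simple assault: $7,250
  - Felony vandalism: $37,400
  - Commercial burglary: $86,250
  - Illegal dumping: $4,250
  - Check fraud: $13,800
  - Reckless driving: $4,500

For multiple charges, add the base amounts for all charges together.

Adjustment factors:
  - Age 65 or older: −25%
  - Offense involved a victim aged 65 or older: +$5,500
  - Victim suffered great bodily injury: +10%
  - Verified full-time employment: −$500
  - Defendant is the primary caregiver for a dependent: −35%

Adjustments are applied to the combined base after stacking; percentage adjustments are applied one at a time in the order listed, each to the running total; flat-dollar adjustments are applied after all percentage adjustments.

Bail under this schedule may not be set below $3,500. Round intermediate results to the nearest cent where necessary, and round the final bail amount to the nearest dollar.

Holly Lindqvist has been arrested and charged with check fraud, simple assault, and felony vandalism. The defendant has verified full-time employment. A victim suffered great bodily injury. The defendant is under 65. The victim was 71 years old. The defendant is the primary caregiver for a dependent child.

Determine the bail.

$46,792

Base amounts from the schedule: check fraud $13,800; simple assault $7,250; felony vandalism $37,400.
Stacking rule: sum of all bases. $13,800 + $7,250 + $37,400 = $58,450.
Victim suffered great bodily injury (+10%): $58,450 × 1.1 = $64,295.
Defendant is the primary caregiver for a dependent (−35%): $64,295 × 0.65 = $41,791.75.
Offense involved a victim aged 65 or older (+$5,500 flat): $41,791.75 + $5,500 = $47,291.75.
Verified full-time employment (−$500 flat): $47,291.75 − $500 = $46,791.75.
$46,791.75 is at or above the $3,500 minimum.
Rounded to the nearest dollar: $46,792.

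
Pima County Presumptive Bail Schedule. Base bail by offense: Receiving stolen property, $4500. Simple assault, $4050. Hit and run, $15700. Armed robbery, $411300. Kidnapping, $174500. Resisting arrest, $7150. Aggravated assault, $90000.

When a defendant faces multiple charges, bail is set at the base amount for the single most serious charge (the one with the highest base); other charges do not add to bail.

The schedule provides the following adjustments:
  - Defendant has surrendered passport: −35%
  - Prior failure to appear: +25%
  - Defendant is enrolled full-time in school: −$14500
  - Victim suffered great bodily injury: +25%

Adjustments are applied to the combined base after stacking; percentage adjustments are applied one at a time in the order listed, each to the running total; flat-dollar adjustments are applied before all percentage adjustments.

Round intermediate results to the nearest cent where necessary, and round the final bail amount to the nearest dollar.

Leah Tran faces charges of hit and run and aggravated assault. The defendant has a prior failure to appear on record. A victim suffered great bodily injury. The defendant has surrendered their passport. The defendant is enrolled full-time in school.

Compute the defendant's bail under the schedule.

Base amounts from the schedule: hit and run $15700; aggravated assault $90000.
Stacking rule: use the highest base only. Highest is aggravated assault at $90000. Combined base = $90000.
Defendant is enrolled full-time in school (−$14500 flat): $90000 − $14500 = $75500.
Defendant has surrendered passport (−35%): $75500 × 0.65 = $49075.
Prior failure to appear (+25%): $49075 × 1.25 = $61343.75.
Victim suffered great bodily injury (+25%): $61343.75 × 1.25 = $76679.69.
Rounded to the nearest dollar: $76680.

$76680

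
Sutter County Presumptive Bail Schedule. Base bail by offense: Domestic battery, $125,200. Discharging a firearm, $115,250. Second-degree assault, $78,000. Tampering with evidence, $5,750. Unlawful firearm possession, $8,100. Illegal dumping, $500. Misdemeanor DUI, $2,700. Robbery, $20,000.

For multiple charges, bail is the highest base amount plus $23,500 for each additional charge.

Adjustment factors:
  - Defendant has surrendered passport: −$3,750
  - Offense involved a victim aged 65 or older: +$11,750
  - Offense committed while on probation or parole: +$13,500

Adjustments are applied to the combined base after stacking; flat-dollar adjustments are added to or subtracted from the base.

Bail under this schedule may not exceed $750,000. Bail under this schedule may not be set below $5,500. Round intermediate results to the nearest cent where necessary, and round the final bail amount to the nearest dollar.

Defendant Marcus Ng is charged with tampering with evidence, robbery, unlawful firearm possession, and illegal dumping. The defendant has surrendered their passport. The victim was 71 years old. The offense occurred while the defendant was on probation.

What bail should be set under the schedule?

$112,000

Base amounts from the schedule: tampering with evidence $5,750; robbery $20,000; unlawful firearm possession $8,100; illegal dumping $500.
Stacking rule: highest base plus $23,500 per additional charge. Highest is robbery at $20,000; 3 additional charges → +$70,500. Combined base = $90,500.
Defendant has surrendered passport (−$3,750 flat): $90,500 − $3,750 = $86,750.
Offense involved a victim aged 65 or older (+$11,750 flat): $86,750 + $11,750 = $98,500.
Offense committed while on probation or parole (+$13,500 flat): $98,500 + $13,500 = $112,000.
$112,000 is within the $750,000 maximum.
$112,000 is at or above the $5,500 minimum.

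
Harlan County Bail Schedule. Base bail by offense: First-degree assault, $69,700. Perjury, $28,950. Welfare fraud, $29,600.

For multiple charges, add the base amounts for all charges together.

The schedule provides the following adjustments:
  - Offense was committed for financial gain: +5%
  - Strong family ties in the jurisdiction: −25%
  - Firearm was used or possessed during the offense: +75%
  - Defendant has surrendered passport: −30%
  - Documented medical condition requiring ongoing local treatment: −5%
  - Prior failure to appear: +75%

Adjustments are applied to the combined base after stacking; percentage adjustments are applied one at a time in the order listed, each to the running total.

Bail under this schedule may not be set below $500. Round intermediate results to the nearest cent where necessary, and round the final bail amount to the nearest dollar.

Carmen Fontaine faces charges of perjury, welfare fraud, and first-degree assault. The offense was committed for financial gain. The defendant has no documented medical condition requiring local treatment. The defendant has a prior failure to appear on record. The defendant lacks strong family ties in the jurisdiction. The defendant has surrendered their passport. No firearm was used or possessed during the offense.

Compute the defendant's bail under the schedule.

Base amounts from the schedule: perjury $28,950; welfare fraud $29,600; first-degree assault $69,700.
Stacking rule: sum of all bases. $28,950 + $29,600 + $69,700 = $128,250.
Offense was committed for financial gain (+5%): $128,250 × 1.05 = $134,662.50.
Defendant has surrendered passport (−30%): $134,662.50 × 0.7 = $94,263.75.
Prior failure to appear (+75%): $94,263.75 × 1.75 = $164,961.56.
$164,961.56 is at or above the $500 minimum.
Rounded to the nearest dollar: $164,962.

$164,962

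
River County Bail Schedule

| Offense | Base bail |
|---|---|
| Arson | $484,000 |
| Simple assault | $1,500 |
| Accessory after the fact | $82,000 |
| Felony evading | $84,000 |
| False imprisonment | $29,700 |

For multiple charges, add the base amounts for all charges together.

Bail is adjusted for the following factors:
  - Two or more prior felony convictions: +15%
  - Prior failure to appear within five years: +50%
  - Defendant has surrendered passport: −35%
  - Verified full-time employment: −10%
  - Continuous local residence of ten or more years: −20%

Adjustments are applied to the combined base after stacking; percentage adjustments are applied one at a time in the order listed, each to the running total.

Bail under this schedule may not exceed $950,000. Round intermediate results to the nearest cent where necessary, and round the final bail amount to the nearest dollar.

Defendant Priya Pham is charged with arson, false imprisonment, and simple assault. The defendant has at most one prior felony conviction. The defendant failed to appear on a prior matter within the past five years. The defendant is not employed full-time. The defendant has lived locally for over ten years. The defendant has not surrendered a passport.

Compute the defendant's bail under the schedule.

$618,240

Base amounts from the schedule: arson $484,000; false imprisonment $29,700; simple assault $1,500.
Stacking rule: sum of all bases. $484,000 + $29,700 + $1,500 = $515,200.
Prior failure to appear within five years (+50%): $515,200 × 1.5 = $772,800.
Continuous local residence of ten or more years (−20%): $772,800 × 0.8 = $618,240.
$618,240 is within the $950,000 maximum.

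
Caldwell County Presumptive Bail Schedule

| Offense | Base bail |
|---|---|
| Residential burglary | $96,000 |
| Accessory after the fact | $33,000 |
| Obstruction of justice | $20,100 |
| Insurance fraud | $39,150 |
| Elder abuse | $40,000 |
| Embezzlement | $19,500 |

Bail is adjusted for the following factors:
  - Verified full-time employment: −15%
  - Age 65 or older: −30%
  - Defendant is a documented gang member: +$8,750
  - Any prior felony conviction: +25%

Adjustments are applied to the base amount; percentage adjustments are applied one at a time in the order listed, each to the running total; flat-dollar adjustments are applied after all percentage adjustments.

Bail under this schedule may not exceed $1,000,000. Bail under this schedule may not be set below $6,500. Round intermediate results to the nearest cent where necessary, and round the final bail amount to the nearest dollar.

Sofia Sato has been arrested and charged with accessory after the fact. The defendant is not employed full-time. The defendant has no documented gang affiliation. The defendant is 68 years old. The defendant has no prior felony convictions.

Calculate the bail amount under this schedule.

Base amounts from the schedule: accessory after the fact $33,000.
Single charge. Combined base = $33,000.
Age 65 or older (−30%): $33,000 × 0.7 = $23,100.
$23,100 is within the $1,000,000 maximum.
$23,100 is at or above the $6,500 minimum.

$23,100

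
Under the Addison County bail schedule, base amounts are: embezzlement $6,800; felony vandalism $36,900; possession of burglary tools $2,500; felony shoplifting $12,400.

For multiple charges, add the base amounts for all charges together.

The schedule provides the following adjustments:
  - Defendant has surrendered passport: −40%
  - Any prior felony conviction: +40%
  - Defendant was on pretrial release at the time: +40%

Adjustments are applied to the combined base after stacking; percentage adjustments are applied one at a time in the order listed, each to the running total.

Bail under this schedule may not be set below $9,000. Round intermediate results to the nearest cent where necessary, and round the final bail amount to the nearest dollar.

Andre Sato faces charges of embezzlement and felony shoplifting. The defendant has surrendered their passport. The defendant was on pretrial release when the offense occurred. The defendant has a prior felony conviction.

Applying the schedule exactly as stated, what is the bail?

Base amounts from the schedule: embezzlement $6,800; felony shoplifting $12,400.
Stacking rule: sum of all bases. $6,800 + $12,400 = $19,200.
Defendant has surrendered passport (−40%): $19,200 × 0.6 = $11,520.
Any prior felony conviction (+40%): $11,520 × 1.4 = $16,128.
Defendant was on pretrial release at the time (+40%): $16,128 × 1.4 = $22,579.20.
$22,579.20 is at or above the $9,000 minimum.
Rounded to the nearest dollar: $22,579.

$22,579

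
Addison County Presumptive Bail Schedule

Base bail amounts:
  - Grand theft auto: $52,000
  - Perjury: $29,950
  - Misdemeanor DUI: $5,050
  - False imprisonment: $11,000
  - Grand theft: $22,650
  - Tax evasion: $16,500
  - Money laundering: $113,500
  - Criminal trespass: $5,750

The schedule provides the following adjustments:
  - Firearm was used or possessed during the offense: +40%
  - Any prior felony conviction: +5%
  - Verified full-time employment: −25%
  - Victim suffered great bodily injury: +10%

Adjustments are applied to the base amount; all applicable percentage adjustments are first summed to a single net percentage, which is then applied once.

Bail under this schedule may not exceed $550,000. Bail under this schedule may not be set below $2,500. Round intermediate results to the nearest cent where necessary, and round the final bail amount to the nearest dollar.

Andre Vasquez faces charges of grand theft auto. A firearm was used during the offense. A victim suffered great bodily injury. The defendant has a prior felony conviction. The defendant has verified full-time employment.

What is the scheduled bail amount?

Base amounts from the schedule: grand theft auto $52,000.
Single charge. Combined base = $52,000.
Net percentage adjustment: +40% +5% −25% +10% = +30%. $52,000 × 1.3 = $67,600.
$67,600 is within the $550,000 maximum.
$67,600 is at or above the $2,500 minimum.

$67,600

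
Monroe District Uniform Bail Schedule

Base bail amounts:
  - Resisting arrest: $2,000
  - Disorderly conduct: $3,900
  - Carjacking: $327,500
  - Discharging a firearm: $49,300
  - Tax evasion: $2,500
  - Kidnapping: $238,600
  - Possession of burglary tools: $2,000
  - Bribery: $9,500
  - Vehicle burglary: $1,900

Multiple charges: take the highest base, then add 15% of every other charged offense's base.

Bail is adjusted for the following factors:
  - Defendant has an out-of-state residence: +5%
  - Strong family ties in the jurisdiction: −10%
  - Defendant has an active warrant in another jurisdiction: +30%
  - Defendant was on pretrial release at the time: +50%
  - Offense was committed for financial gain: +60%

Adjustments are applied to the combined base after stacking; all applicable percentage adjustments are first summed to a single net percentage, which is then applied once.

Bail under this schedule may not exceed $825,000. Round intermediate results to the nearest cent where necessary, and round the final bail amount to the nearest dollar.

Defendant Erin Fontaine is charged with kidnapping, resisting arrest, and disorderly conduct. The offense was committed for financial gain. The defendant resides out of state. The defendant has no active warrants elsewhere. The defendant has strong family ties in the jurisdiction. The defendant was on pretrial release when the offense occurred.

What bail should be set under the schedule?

$490,944

Base amounts from the schedule: kidnapping $238,600; resisting arrest $2,000; disorderly conduct $3,900.
Stacking rule: highest base plus 15% of each additional charge. Highest is kidnapping at $238,600. Additional: $2,000 × 15% = $300; $3,900 × 15% = $585. Combined base = $238,600 + $885 = $239,485.
Net percentage adjustment: +5% −10% +50% +60% = +105%. $239,485 × 2.05 = $490,944.25.
$490,944.25 is within the $825,000 maximum.
Rounded to the nearest dollar: $490,944.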